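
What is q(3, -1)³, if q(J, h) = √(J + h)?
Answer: 2*√2 ≈ 2.8284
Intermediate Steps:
q(3, -1)³ = (√(3 - 1))³ = (√2)³ = 2*√2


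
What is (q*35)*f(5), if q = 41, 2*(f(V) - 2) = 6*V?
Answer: 24395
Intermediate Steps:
f(V) = 2 + 3*V (f(V) = 2 + (6*V)/2 = 2 + 3*V)
(q*35)*f(5) = (41*35)*(2 + 3*5) = 1435*(2 + 15) = 1435*17 = 24395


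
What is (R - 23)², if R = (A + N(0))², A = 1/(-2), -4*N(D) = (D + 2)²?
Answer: 6889/16 ≈ 430.56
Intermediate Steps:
N(D) = -(2 + D)²/4 (N(D) = -(D + 2)²/4 = -(2 + D)²/4)
A = -½ ≈ -0.50000
R = 9/4 (R = (-½ - (2 + 0)²/4)² = (-½ - ¼*2²)² = (-½ - ¼*4)² = (-½ - 1)² = (-3/2)² = 9/4 ≈ 2.2500)
(R - 23)² = (9/4 - 23)² = (-83/4)² = 6889/16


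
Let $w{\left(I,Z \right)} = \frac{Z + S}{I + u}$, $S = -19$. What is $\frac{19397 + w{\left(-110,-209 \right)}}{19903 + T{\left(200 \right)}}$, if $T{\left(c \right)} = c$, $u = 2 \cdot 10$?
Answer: $\frac{290993}{301545} \approx 0.96501$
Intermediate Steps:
$u = 20$
$w{\left(I,Z \right)} = \frac{-19 + Z}{20 + I}$ ($w{\left(I,Z \right)} = \frac{Z - 19}{I + 20} = \frac{-19 + Z}{20 + I}$)
$\frac{19397 + w{\left(-110,-209 \right)}}{19903 + T{\left(200 \right)}} = \frac{19397 + \frac{-19 - 209}{20 - 110}}{19903 + 200} = \frac{19397 + \frac{1}{-90} \left(-228\right)}{20103} = \left(19397 - - \frac{38}{15}\right) \frac{1}{20103} = \left(19397 + \frac{38}{15}\right) \frac{1}{20103} = \frac{290993}{15} \cdot \frac{1}{20103} = \frac{290993}{301545}$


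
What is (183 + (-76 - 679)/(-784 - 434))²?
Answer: 50018875201/1483524 ≈ 33716.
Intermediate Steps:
(183 + (-76 - 679)/(-784 - 434))² = (183 - 755/(-1218))² = (183 - 755*(-1/1218))² = (183 + 755/1218)² = (223649/1218)² = 50018875201/1483524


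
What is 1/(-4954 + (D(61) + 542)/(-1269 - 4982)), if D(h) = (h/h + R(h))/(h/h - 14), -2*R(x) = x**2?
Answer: -162526/805171615 ≈ -0.00020185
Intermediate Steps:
R(x) = -x**2/2
D(h) = -1/13 + h**2/26 (D(h) = (h/h - h**2/2)/(h/h - 14) = (1 - h**2/2)/(1 - 14) = (1 - h**2/2)/(-13) = (1 - h**2/2)*(-1/13) = -1/13 + h**2/26)
1/(-4954 + (D(61) + 542)/(-1269 - 4982)) = 1/(-4954 + ((-1/13 + (1/26)*61**2) + 542)/(-1269 - 4982)) = 1/(-4954 + ((-1/13 + (1/26)*3721) + 542)/(-6251)) = 1/(-4954 + ((-1/13 + 3721/26) + 542)*(-1/6251)) = 1/(-4954 + (3719/26 + 542)*(-1/6251)) = 1/(-4954 + (17811/26)*(-1/6251)) = 1/(-4954 - 17811/162526) = 1/(-805171615/162526) = -162526/805171615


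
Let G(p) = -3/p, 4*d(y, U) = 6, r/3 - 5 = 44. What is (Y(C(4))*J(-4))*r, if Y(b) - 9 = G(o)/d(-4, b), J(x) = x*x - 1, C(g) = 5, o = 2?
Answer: 17640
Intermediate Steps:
r = 147 (r = 15 + 3*44 = 15 + 132 = 147)
d(y, U) = 3/2 (d(y, U) = (¼)*6 = 3/2)
J(x) = -1 + x² (J(x) = x² - 1 = -1 + x²)
Y(b) = 8 (Y(b) = 9 + (-3/2)/(3/2) = 9 - 3*½*(⅔) = 9 - 3/2*⅔ = 9 - 1 = 8)
(Y(C(4))*J(-4))*r = (8*(-1 + (-4)²))*147 = (8*(-1 + 16))*147 = (8*15)*147 = 120*147 = 17640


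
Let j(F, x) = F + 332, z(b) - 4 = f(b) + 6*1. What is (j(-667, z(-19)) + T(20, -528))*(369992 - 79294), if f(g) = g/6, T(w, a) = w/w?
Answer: -97093132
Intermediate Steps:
T(w, a) = 1
f(g) = g/6 (f(g) = g*(⅙) = g/6)
z(b) = 10 + b/6 (z(b) = 4 + (b/6 + 6*1) = 4 + (b/6 + 6) = 4 + (6 + b/6) = 10 + b/6)
j(F, x) = 332 + F
(j(-667, z(-19)) + T(20, -528))*(369992 - 79294) = ((332 - 667) + 1)*(369992 - 79294) = (-335 + 1)*290698 = -334*290698 = -97093132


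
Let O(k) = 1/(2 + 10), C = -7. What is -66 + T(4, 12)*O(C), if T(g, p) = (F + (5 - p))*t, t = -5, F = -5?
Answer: -61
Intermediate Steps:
T(g, p) = 5*p (T(g, p) = (-5 + (5 - p))*(-5) = -p*(-5) = 5*p)
O(k) = 1/12
-66 + T(4, 12)*O(C) = -66 + (5*12)*(1/12) = -66 + 60*(1/12) = -66 + 5 = -61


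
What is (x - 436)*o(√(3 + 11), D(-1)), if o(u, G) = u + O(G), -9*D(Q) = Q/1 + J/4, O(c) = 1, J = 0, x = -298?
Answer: -734 - 734*√14 ≈ -3480.4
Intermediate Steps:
D(Q) = -Q/9 (D(Q) = -(Q/1 + 0/4)/9 = -(Q*1 + 0*(¼))/9 = -(Q + 0)/9 = -Q/9)
o(u, G) = 1 + u (o(u, G) = u + 1 = 1 + u)
(x - 436)*o(√(3 + 11), D(-1)) = (-298 - 436)*(1 + √(3 + 11)) = -734*(1 + √14) = -734 - 734*√14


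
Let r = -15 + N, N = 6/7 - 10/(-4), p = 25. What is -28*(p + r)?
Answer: -374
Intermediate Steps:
N = 47/14 (N = 6*(1/7) - 10*(-1/4) = 6/7 + 5/2 = 47/14 ≈ 3.3571)
r = -163/14 (r = -15 + 47/14 = -163/14 ≈ -11.643)
-28*(p + r) = -28*(25 - 163/14) = -28*187/14 = -374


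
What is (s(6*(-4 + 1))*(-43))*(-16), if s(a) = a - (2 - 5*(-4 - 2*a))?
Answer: 96320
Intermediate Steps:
s(a) = -22 - 9*a (s(a) = a - (2 + (20 + 10*a)) = a - (22 + 10*a) = a + (-22 - 10*a) = -22 - 9*a)
(s(6*(-4 + 1))*(-43))*(-16) = ((-22 - 54*(-4 + 1))*(-43))*(-16) = ((-22 - 54*(-3))*(-43))*(-16) = ((-22 - 9*(-18))*(-43))*(-16) = ((-22 + 162)*(-43))*(-16) = (140*(-43))*(-16) = -6020*(-16) = 96320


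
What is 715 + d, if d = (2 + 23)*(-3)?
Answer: 640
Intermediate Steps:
d = -75 (d = 25*(-3) = -75)
715 + d = 715 - 75 = 640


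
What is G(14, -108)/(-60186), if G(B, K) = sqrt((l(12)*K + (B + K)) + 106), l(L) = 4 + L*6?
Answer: -I*sqrt(2049)/30093 ≈ -0.0015042*I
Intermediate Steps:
l(L) = 4 + 6*L
G(B, K) = sqrt(106 + B + 77*K) (G(B, K) = sqrt(((4 + 6*12)*K + (B + K)) + 106) = sqrt(((4 + 72)*K + (B + K)) + 106) = sqrt((76*K + (B + K)) + 106) = sqrt((B + 77*K) + 106) = sqrt(106 + B + 77*K))
G(14, -108)/(-60186) = sqrt(106 + 14 + 77*(-108))/(-60186) = sqrt(106 + 14 - 8316)*(-1/60186) = sqrt(-8196)*(-1/60186) = (2*I*sqrt(2049))*(-1/60186) = -I*sqrt(2049)/30093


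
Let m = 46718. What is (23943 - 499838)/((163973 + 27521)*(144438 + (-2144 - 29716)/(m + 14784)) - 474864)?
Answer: -14634247145/850524574907088 ≈ -1.7206e-5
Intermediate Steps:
(23943 - 499838)/((163973 + 27521)*(144438 + (-2144 - 29716)/(m + 14784)) - 474864) = (23943 - 499838)/((163973 + 27521)*(144438 + (-2144 - 29716)/(46718 + 14784)) - 474864) = -475895/(191494*(144438 - 31860/61502) - 474864) = -475895/(191494*(144438 - 31860*1/61502) - 474864) = -475895/(191494*(144438 - 15930/30751) - 474864) = -475895/(191494*(4441597008/30751) - 474864) = -475895/(850539177449952/30751 - 474864) = -475895/850524574907088/30751 = -475895*30751/850524574907088 = -14634247145/850524574907088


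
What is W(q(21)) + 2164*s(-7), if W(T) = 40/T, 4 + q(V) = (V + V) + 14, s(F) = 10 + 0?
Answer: 281330/13 ≈ 21641.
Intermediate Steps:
s(F) = 10
q(V) = 10 + 2*V (q(V) = -4 + ((V + V) + 14) = -4 + (2*V + 14) = -4 + (14 + 2*V) = 10 + 2*V)
W(q(21)) + 2164*s(-7) = 40/(10 + 2*21) + 2164*10 = 40/(10 + 42) + 21640 = 40/52 + 21640 = 40*(1/52) + 21640 = 10/13 + 21640 = 281330/13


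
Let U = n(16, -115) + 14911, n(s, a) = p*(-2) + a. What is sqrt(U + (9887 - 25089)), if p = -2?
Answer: I*sqrt(402) ≈ 20.05*I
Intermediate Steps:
n(s, a) = 4 + a (n(s, a) = -2*(-2) + a = 4 + a)
U = 14800 (U = (4 - 115) + 14911 = -111 + 14911 = 14800)
sqrt(U + (9887 - 25089)) = sqrt(14800 + (9887 - 25089)) = sqrt(14800 - 15202) = sqrt(-402) = I*sqrt(402)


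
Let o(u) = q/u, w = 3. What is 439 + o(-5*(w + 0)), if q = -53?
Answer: 6638/15 ≈ 442.53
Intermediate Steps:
o(u) = -53/u
439 + o(-5*(w + 0)) = 439 - 53*(-1/(5*(3 + 0))) = 439 - 53/((-5*3)) = 439 - 53/(-15) = 439 - 53*(-1/15) = 439 + 53/15 = 6638/15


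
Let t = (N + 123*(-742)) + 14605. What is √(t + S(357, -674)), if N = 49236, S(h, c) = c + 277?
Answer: I*√27822 ≈ 166.8*I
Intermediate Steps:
S(h, c) = 277 + c
t = -27425 (t = (49236 + 123*(-742)) + 14605 = (49236 - 91266) + 14605 = -42030 + 14605 = -27425)
√(t + S(357, -674)) = √(-27425 + (277 - 674)) = √(-27425 - 397) = √(-27822) = I*√27822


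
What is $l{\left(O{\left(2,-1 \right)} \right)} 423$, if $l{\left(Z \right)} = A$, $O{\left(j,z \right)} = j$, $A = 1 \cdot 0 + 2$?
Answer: $846$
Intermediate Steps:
$A = 2$ ($A = 0 + 2 = 2$)
$l{\left(Z \right)} = 2$
$l{\left(O{\left(2,-1 \right)} \right)} 423 = 2 \cdot 423 = 846$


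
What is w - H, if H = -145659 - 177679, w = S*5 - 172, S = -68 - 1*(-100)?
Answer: 323326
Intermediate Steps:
S = 32 (S = -68 + 100 = 32)
w = -12 (w = 32*5 - 172 = 160 - 172 = -12)
H = -323338
w - H = -12 - 1*(-323338) = -12 + 323338 = 323326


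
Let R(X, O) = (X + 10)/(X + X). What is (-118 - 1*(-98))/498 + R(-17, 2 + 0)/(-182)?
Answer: -9089/220116 ≈ -0.041292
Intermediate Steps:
R(X, O) = (10 + X)/(2*X) (R(X, O) = (10 + X)/((2*X)) = (10 + X)*(1/(2*X)) = (10 + X)/(2*X))
(-118 - 1*(-98))/498 + R(-17, 2 + 0)/(-182) = (-118 - 1*(-98))/498 + ((1/2)*(10 - 17)/(-17))/(-182) = (-118 + 98)*(1/498) + ((1/2)*(-1/17)*(-7))*(-1/182) = -20*1/498 + (7/34)*(-1/182) = -10/249 - 1/884 = -9089/220116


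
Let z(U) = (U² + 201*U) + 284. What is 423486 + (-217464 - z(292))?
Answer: 61782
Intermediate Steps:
z(U) = 284 + U² + 201*U
423486 + (-217464 - z(292)) = 423486 + (-217464 - (284 + 292² + 201*292)) = 423486 + (-217464 - (284 + 85264 + 58692)) = 423486 + (-217464 - 1*144240) = 423486 + (-217464 - 144240) = 423486 - 361704 = 61782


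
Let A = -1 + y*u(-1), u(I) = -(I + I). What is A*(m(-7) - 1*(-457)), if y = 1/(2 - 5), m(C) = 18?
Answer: -2375/3 ≈ -791.67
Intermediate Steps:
u(I) = -2*I
y = -⅓ (y = 1/(-3) = -⅓ ≈ -0.33333)
A = -5/3 (A = -1 - (-2)*(-1)/3 = -1 - ⅓*2 = -1 - ⅔ = -5/3 ≈ -1.6667)
A*(m(-7) - 1*(-457)) = -5*(18 - 1*(-457))/3 = -5*(18 + 457)/3 = -5/3*475 = -2375/3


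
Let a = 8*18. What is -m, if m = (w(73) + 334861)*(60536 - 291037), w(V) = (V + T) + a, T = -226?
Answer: 77183720852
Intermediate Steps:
a = 144
w(V) = -82 + V (w(V) = (V - 226) + 144 = (-226 + V) + 144 = -82 + V)
m = -77183720852 (m = ((-82 + 73) + 334861)*(60536 - 291037) = (-9 + 334861)*(-230501) = 334852*(-230501) = -77183720852)
-m = -1*(-77183720852) = 77183720852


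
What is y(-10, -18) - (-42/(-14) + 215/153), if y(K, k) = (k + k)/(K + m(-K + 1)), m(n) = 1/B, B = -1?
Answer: -1906/1683 ≈ -1.1325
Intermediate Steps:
m(n) = -1 (m(n) = 1/(-1) = -1)
y(K, k) = 2*k/(-1 + K) (y(K, k) = (k + k)/(K - 1) = (2*k)/(-1 + K) = 2*k/(-1 + K))
y(-10, -18) - (-42/(-14) + 215/153) = 2*(-18)/(-1 - 10) - (-42/(-14) + 215/153) = 2*(-18)/(-11) - (-42*(-1/14) + 215*(1/153)) = 2*(-18)*(-1/11) - (3 + 215/153) = 36/11 - 1*674/153 = 36/11 - 674/153 = -1906/1683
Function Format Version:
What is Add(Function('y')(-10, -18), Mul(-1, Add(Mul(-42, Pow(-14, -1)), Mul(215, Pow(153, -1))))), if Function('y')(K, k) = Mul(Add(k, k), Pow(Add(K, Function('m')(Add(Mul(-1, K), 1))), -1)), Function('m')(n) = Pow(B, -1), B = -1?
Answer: Rational(-1906, 1683) ≈ -1.1325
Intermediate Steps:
Function('m')(n) = -1 (Function('m')(n) = Pow(-1, -1) = -1)
Function('y')(K, k) = Mul(2, k, Pow(Add(-1, K), -1)) (Function('y')(K, k) = Mul(Add(k, k), Pow(Add(K, -1), -1)) = Mul(Mul(2, k), Pow(Add(-1, K), -1)) = Mul(2, k, Pow(Add(-1, K), -1)))
Add(Function('y')(-10, -18), Mul(-1, Add(Mul(-42, Pow(-14, -1)), Mul(215, Pow(153, -1))))) = Add(Mul(2, -18, Pow(Add(-1, -10), -1)), Mul(-1, Add(Mul(-42, Pow(-14, -1)), Mul(215, Pow(153, -1))))) = Add(Mul(2, -18, Pow(-11, -1)), Mul(-1, Add(Mul(-42, Rational(-1, 14)), Mul(215, Rational(1, 153))))) = Add(Mul(2, -18, Rational(-1, 11)), Mul(-1, Add(3, Rational(215, 153)))) = Add(Rational(36, 11), Mul(-1, Rational(674, 153))) = Add(Rational(36, 11), Rational(-674, 153)) = Rational(-1906, 1683)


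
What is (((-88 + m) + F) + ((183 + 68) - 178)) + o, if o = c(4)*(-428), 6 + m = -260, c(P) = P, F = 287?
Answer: -1706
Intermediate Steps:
m = -266 (m = -6 - 260 = -266)
o = -1712 (o = 4*(-428) = -1712)
(((-88 + m) + F) + ((183 + 68) - 178)) + o = (((-88 - 266) + 287) + ((183 + 68) - 178)) - 1712 = ((-354 + 287) + (251 - 178)) - 1712 = (-67 + 73) - 1712 = 6 - 1712 = -1706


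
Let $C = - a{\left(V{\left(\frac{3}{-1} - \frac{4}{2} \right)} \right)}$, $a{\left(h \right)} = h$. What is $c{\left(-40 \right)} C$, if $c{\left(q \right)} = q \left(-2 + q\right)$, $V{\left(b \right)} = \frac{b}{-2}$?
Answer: $-4200$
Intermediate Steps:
$V{\left(b \right)} = - \frac{b}{2}$ ($V{\left(b \right)} = b \left(- \frac{1}{2}\right) = - \frac{b}{2}$)
$C = - \frac{5}{2}$ ($C = - \frac{\left(-1\right) \left(\frac{3}{-1} - \frac{4}{2}\right)}{2} = - \frac{\left(-1\right) \left(3 \left(-1\right) - 2\right)}{2} = - \frac{\left(-1\right) \left(-3 - 2\right)}{2} = - \frac{\left(-1\right) \left(-5\right)}{2} = \left(-1\right) \frac{5}{2} = - \frac{5}{2} \approx -2.5$)
$c{\left(-40 \right)} C = - 40 \left(-2 - 40\right) \left(- \frac{5}{2}\right) = \left(-40\right) \left(-42\right) \left(- \frac{5}{2}\right) = 1680 \left(- \frac{5}{2}\right) = -4200$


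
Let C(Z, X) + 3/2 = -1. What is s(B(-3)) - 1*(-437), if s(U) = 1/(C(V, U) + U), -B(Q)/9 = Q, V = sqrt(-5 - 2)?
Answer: 21415/49 ≈ 437.04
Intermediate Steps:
V = I*sqrt(7) (V = sqrt(-7) = I*sqrt(7) ≈ 2.6458*I)
B(Q) = -9*Q
C(Z, X) = -5/2 (C(Z, X) = -3/2 - 1 = -5/2)
s(U) = 1/(-5/2 + U)
s(B(-3)) - 1*(-437) = 2/(-5 + 2*(-9*(-3))) - 1*(-437) = 2/(-5 + 2*27) + 437 = 2/(-5 + 54) + 437 = 2/49 + 437 = 21415/49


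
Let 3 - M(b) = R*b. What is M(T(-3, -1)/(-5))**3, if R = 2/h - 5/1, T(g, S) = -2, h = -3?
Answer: 493039/3375 ≈ 146.09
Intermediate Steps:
R = -17/3 (R = 2/(-3) - 5/1 = 2*(-1/3) - 5*1 = -2/3 - 5 = -17/3 ≈ -5.6667)
M(b) = 3 + 17*b/3 (M(b) = 3 - (-17)*b/3 = 3 + 17*b/3)
M(T(-3, -1)/(-5))**3 = (3 + 17*(-2/(-5))/3)**3 = (3 + 17*(-2*(-1/5))/3)**3 = (3 + (17/3)*(2/5))**3 = (3 + 34/15)**3 = (79/15)**3 = 493039/3375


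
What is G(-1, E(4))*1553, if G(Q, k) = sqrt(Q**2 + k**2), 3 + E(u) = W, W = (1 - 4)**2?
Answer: 1553*sqrt(37) ≈ 9446.5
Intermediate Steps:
W = 9 (W = (-3)**2 = 9)
E(u) = 6 (E(u) = -3 + 9 = 6)
G(-1, E(4))*1553 = sqrt((-1)**2 + 6**2)*1553 = sqrt(1 + 36)*1553 = sqrt(37)*1553 = 1553*sqrt(37)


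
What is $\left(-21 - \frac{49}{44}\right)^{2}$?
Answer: $\frac{946729}{1936} \approx 489.01$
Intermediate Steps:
$\left(-21 - \frac{49}{44}\right)^{2} = \left(- \frac{973}{44}\right)^{2} = \frac{946729}{1936}$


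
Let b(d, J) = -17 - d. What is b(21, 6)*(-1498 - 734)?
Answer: 84816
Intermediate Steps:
b(21, 6)*(-1498 - 734) = (-17 - 1*21)*(-1498 - 734) = (-17 - 21)*(-2232) = -38*(-2232) = 84816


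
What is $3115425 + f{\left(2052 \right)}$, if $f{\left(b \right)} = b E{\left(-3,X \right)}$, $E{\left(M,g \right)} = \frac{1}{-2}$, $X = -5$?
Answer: $3114399$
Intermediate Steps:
$E{\left(M,g \right)} = - \frac{1}{2}$
$f{\left(b \right)} = - \frac{b}{2}$ ($f{\left(b \right)} = b \left(- \frac{1}{2}\right) = - \frac{b}{2}$)
$3115425 + f{\left(2052 \right)} = 3115425 - 1026 = 3114399$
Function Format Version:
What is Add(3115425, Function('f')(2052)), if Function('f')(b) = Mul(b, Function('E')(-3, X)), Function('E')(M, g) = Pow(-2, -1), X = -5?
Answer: 3114399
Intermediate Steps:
Function('E')(M, g) = Rational(-1, 2)
Function('f')(b) = Mul(Rational(-1, 2), b) (Function('f')(b) = Mul(b, Rational(-1, 2)) = Mul(Rational(-1, 2), b))
Add(3115425, Function('f')(2052)) = Add(3115425, Mul(Rational(-1, 2), 2052)) = Add(3115425, -1026) = 3114399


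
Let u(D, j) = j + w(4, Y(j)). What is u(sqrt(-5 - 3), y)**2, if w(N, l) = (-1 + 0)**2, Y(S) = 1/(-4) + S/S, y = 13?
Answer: 196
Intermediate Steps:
Y(S) = 3/4 (Y(S) = 1*(-1/4) + 1 = -1/4 + 1 = 3/4)
w(N, l) = 1 (w(N, l) = (-1)**2 = 1)
u(D, j) = 1 + j (u(D, j) = j + 1 = 1 + j)
u(sqrt(-5 - 3), y)**2 = (1 + 13)**2 = 14**2 = 196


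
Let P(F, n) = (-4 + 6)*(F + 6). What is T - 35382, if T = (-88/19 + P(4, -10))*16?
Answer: -667586/19 ≈ -35136.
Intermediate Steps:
P(F, n) = 12 + 2*F (P(F, n) = 2*(6 + F) = 12 + 2*F)
T = 4672/19 (T = (-88/19 + (12 + 2*4))*16 = (-88*1/19 + (12 + 8))*16 = (-88/19 + 20)*16 = (292/19)*16 = 4672/19 ≈ 245.89)
T - 35382 = 4672/19 - 35382 = -667586/19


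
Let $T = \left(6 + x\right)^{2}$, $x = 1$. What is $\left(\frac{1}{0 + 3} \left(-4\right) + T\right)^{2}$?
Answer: $\frac{20449}{9} \approx 2272.1$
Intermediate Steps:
$T = 49$ ($T = \left(6 + 1\right)^{2} = 7^{2} = 49$)
$\left(\frac{1}{0 + 3} \left(-4\right) + T\right)^{2} = \left(\frac{1}{0 + 3} \left(-4\right) + 49\right)^{2} = \left(\frac{1}{3} \left(-4\right) + 49\right)^{2} = \left(- \frac{4}{3} + 49\right)^{2} = \left(\frac{143}{3}\right)^{2} = \frac{20449}{9}$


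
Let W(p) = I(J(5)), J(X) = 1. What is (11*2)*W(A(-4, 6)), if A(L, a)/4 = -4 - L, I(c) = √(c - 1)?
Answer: 0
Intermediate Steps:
I(c) = √(-1 + c)
A(L, a) = -16 - 4*L (A(L, a) = 4*(-4 - L) = -16 - 4*L)
W(p) = 0 (W(p) = √(-1 + 1) = √0 = 0)
(11*2)*W(A(-4, 6)) = (11*2)*0 = 22*0 = 0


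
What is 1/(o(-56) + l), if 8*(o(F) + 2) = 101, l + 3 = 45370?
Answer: 8/363021 ≈ 2.2037e-5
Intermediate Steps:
l = 45367 (l = -3 + 45370 = 45367)
o(F) = 85/8 (o(F) = -2 + (⅛)*101 = -2 + 101/8 = 85/8)
1/(o(-56) + l) = 1/(85/8 + 45367) = 1/(363021/8) = 8/363021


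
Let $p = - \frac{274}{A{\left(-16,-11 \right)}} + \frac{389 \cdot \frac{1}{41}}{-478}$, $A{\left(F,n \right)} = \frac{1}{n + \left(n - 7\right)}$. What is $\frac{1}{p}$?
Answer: $\frac{19598}{155725319} \approx 0.00012585$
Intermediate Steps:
$A{\left(F,n \right)} = \frac{1}{-7 + 2 n}$ ($A{\left(F,n \right)} = \frac{1}{n + \left(n - 7\right)} = \frac{1}{n + \left(-7 + n\right)} = \frac{1}{-7 + 2 n}$)
$p = \frac{155725319}{19598}$ ($p = - \frac{274}{\frac{1}{-7 + 2 \left(-11\right)}} + \frac{389 \cdot \frac{1}{41}}{-478} = - \frac{274}{\frac{1}{-7 - 22}} + 389 \cdot \frac{1}{41} \left(- \frac{1}{478}\right) = - \frac{274}{\frac{1}{-29}} + \frac{389}{41} \left(- \frac{1}{478}\right) = - \frac{274}{- \frac{1}{29}} - \frac{389}{19598} = \left(-274\right) \left(-29\right) - \frac{389}{19598} = 7946 - \frac{389}{19598} = \frac{155725319}{19598} \approx 7946.0$)
$\frac{1}{p} = \frac{1}{\frac{155725319}{19598}} = \frac{19598}{155725319}$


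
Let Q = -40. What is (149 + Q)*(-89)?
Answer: -9701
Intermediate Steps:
(149 + Q)*(-89) = (149 - 40)*(-89) = 109*(-89) = -9701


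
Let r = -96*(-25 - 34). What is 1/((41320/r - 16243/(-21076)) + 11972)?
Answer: 932613/11172765185 ≈ 8.3472e-5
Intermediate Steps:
r = 5664 (r = -96*(-59) = 5664)
1/((41320/r - 16243/(-21076)) + 11972) = 1/((41320/5664 - 16243/(-21076)) + 11972) = 1/((41320*(1/5664) - 16243*(-1/21076)) + 11972) = 1/((5165/708 + 16243/21076) + 11972) = 1/(7522349/932613 + 11972) = 1/(11172765185/932613) = 932613/11172765185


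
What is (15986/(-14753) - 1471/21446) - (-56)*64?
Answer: 1133587393973/316392838 ≈ 3582.8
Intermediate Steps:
(15986/(-14753) - 1471/21446) - (-56)*64 = (15986*(-1/14753) - 1471*1/21446) - 1*(-3584) = (-15986/14753 - 1471/21446) + 3584 = -364537419/316392838 + 3584 = 1133587393973/316392838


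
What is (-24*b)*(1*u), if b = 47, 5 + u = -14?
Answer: 21432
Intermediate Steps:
u = -19 (u = -5 - 14 = -19)
(-24*b)*(1*u) = (-24*47)*(1*(-19)) = -1128*(-19) = 21432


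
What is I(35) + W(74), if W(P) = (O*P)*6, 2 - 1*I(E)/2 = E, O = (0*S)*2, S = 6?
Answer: -66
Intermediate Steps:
O = 0 (O = (0*6)*2 = 0*2 = 0)
I(E) = 4 - 2*E
W(P) = 0 (W(P) = (0*P)*6 = 0*6 = 0)
I(35) + W(74) = (4 - 2*35) + 0 = (4 - 70) + 0 = -66 + 0 = -66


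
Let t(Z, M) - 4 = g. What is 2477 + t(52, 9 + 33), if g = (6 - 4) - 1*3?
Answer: 2480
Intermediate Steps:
g = -1 (g = 2 - 3 = -1)
t(Z, M) = 3 (t(Z, M) = 4 - 1 = 3)
2477 + t(52, 9 + 33) = 2477 + 3 = 2480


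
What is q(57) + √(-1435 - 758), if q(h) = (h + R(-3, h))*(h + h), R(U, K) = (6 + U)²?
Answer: 7524 + I*√2193 ≈ 7524.0 + 46.829*I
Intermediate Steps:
q(h) = 2*h*(9 + h) (q(h) = (h + (6 - 3)²)*(h + h) = (h + 3²)*(2*h) = (h + 9)*(2*h) = (9 + h)*(2*h) = 2*h*(9 + h))
q(57) + √(-1435 - 758) = 2*57*(9 + 57) + √(-1435 - 758) = 2*57*66 + √(-2193) = 7524 + I*√2193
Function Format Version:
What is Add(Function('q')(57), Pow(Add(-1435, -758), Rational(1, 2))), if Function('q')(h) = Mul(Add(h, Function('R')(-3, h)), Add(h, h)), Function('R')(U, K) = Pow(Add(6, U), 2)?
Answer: Add(7524, Mul(I, Pow(2193, Rational(1, 2)))) ≈ Add(7524.0, Mul(46.829, I))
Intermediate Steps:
Function('q')(h) = Mul(2, h, Add(9, h)) (Function('q')(h) = Mul(Add(h, Pow(Add(6, -3), 2)), Add(h, h)) = Mul(Add(h, Pow(3, 2)), Mul(2, h)) = Mul(Add(h, 9), Mul(2, h)) = Mul(Add(9, h), Mul(2, h)) = Mul(2, h, Add(9, h)))
Add(Function('q')(57), Pow(Add(-1435, -758), Rational(1, 2))) = Add(Mul(2, 57, Add(9, 57)), Pow(Add(-1435, -758), Rational(1, 2))) = Add(Mul(2, 57, 66), Pow(-2193, Rational(1, 2))) = Add(7524, Mul(I, Pow(2193, Rational(1, 2))))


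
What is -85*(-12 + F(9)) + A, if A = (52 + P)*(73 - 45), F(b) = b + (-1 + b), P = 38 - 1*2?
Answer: 2039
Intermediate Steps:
P = 36 (P = 38 - 2 = 36)
F(b) = -1 + 2*b
A = 2464 (A = (52 + 36)*(73 - 45) = 88*28 = 2464)
-85*(-12 + F(9)) + A = -85*(-12 + (-1 + 2*9)) + 2464 = -85*(-12 + (-1 + 18)) + 2464 = -85*(-12 + 17) + 2464 = -85*5 + 2464 = -425 + 2464 = 2039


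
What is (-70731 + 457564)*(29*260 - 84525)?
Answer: -29780338505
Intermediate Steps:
(-70731 + 457564)*(29*260 - 84525) = 386833*(7540 - 84525) = 386833*(-76985) = -29780338505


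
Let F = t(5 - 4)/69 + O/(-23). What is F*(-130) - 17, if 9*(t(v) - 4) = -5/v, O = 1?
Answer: -11077/621 ≈ -17.837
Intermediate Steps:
t(v) = 4 - 5/(9*v) (t(v) = 4 + (-5/v)/9 = 4 - 5/(9*v))
F = 4/621 (F = (4 - 5/(9*(5 - 4)))/69 + 1/(-23) = (4 - 5/9/1)*(1/69) + 1*(-1/23) = (4 - 5/9*1)*(1/69) - 1/23 = (4 - 5/9)*(1/69) - 1/23 = (31/9)*(1/69) - 1/23 = 31/621 - 1/23 = 4/621 ≈ 0.0064412)
F*(-130) - 17 = (4/621)*(-130) - 17 = -520/621 - 17 = -11077/621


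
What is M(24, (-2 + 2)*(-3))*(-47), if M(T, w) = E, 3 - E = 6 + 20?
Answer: 1081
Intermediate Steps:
E = -23 (E = 3 - (6 + 20) = 3 - 1*26 = 3 - 26 = -23)
M(T, w) = -23
M(24, (-2 + 2)*(-3))*(-47) = -23*(-47) = 1081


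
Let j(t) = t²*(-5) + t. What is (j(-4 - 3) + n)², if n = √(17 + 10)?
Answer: 63531 - 1512*√3 ≈ 60912.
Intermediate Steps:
j(t) = t - 5*t² (j(t) = -5*t² + t = t - 5*t²)
n = 3*√3 (n = √27 = 3*√3 ≈ 5.1962)
(j(-4 - 3) + n)² = ((-4 - 3)*(1 - 5*(-4 - 3)) + 3*√3)² = (-7*(1 - 5*(-7)) + 3*√3)² = (-7*(1 + 35) + 3*√3)² = (-7*36 + 3*√3)² = (-252 + 3*√3)²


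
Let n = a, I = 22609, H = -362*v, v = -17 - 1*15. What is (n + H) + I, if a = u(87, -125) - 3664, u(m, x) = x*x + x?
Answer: 46029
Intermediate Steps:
v = -32 (v = -17 - 15 = -32)
u(m, x) = x + x² (u(m, x) = x² + x = x + x²)
H = 11584 (H = -362*(-32) = 11584)
a = 11836 (a = -125*(1 - 125) - 3664 = -125*(-124) - 3664 = 15500 - 3664 = 11836)
n = 11836
(n + H) + I = (11836 + 11584) + 22609 = 23420 + 22609 = 46029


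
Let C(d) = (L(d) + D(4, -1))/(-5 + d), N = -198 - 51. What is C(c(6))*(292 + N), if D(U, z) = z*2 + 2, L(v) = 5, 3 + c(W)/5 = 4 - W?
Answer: -43/6 ≈ -7.1667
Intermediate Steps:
c(W) = 5 - 5*W (c(W) = -15 + 5*(4 - W) = -15 + (20 - 5*W) = 5 - 5*W)
D(U, z) = 2 + 2*z (D(U, z) = 2*z + 2 = 2 + 2*z)
N = -249
C(d) = 5/(-5 + d) (C(d) = (5 + (2 + 2*(-1)))/(-5 + d) = (5 + (2 - 2))/(-5 + d) = (5 + 0)/(-5 + d) = 5/(-5 + d))
C(c(6))*(292 + N) = (5/(-5 + (5 - 5*6)))*(292 - 249) = (5/(-5 + (5 - 30)))*43 = (5/(-5 - 25))*43 = (5/(-30))*43 = (5*(-1/30))*43 = -1/6*43 = -43/6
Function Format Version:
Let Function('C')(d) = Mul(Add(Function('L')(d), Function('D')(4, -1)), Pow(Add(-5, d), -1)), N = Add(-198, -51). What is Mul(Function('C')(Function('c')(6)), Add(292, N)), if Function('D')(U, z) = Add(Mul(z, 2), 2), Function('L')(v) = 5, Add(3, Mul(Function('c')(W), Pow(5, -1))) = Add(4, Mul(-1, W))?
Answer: Rational(-43, 6) ≈ -7.1667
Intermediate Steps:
Function('c')(W) = Add(5, Mul(-5, W)) (Function('c')(W) = Add(-15, Mul(5, Add(4, Mul(-1, W)))) = Add(-15, Add(20, Mul(-5, W))) = Add(5, Mul(-5, W)))
Function('D')(U, z) = Add(2, Mul(2, z)) (Function('D')(U, z) = Add(Mul(2, z), 2) = Add(2, Mul(2, z)))
N = -249
Function('C')(d) = Mul(5, Pow(Add(-5, d), -1)) (Function('C')(d) = Mul(Add(5, Add(2, Mul(2, -1))), Pow(Add(-5, d), -1)) = Mul(Add(5, Add(2, -2)), Pow(Add(-5, d), -1)) = Mul(Add(5, 0), Pow(Add(-5, d), -1)) = Mul(5, Pow(Add(-5, d), -1)))
Mul(Function('C')(Function('c')(6)), Add(292, N)) = Mul(Mul(5, Pow(Add(-5, Add(5, Mul(-5, 6))), -1)), Add(292, -249)) = Mul(Mul(5, Pow(Add(-5, Add(5, -30)), -1)), 43) = Mul(Mul(5, Pow(Add(-5, -25), -1)), 43) = Mul(Mul(5, Pow(-30, -1)), 43) = Mul(Mul(5, Rational(-1, 30)), 43) = Mul(Rational(-1, 6), 43) = Rational(-43, 6)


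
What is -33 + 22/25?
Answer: -803/25 ≈ -32.120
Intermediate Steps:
-33 + 22/25 = -803/25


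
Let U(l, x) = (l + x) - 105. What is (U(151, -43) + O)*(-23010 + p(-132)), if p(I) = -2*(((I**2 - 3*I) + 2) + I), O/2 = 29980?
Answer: -3501239570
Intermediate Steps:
O = 59960 (O = 2*29980 = 59960)
U(l, x) = -105 + l + x
p(I) = -4 - 2*I**2 + 4*I (p(I) = -2*((2 + I**2 - 3*I) + I) = -2*(2 + I**2 - 2*I) = -4 - 2*I**2 + 4*I)
(U(151, -43) + O)*(-23010 + p(-132)) = ((-105 + 151 - 43) + 59960)*(-23010 + (-4 - 2*(-132)**2 + 4*(-132))) = (3 + 59960)*(-23010 + (-4 - 2*17424 - 528)) = 59963*(-23010 + (-4 - 34848 - 528)) = 59963*(-23010 - 35380) = 59963*(-58390) = -3501239570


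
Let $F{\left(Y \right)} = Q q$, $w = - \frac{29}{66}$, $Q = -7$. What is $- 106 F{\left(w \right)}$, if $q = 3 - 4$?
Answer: $-742$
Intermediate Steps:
$q = -1$ ($q = 3 - 4 = -1$)
$w = - \frac{29}{66}$ ($w = \left(-29\right) \frac{1}{66} = - \frac{29}{66} \approx -0.43939$)
$F{\left(Y \right)} = 7$ ($F{\left(Y \right)} = \left(-7\right) \left(-1\right) = 7$)
$- 106 F{\left(w \right)} = \left(-106\right) 7 = -742$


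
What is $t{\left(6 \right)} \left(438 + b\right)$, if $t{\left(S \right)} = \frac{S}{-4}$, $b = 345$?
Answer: $- \frac{2349}{2} \approx -1174.5$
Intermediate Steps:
$t{\left(S \right)} = - \frac{S}{4}$ ($t{\left(S \right)} = S \left(- \frac{1}{4}\right) = - \frac{S}{4}$)
$t{\left(6 \right)} \left(438 + b\right) = \left(- \frac{1}{4}\right) 6 \left(438 + 345\right) = \left(- \frac{3}{2}\right) 783 = - \frac{2349}{2}$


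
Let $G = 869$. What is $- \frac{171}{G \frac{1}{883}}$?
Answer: $- \frac{150993}{869} \approx -173.75$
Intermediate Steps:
$- \frac{171}{G \frac{1}{883}} = - \frac{171}{869 \cdot \frac{1}{883}} = - \frac{171}{\frac{869}{883}} = \left(-171\right) \frac{883}{869} = - \frac{150993}{869}$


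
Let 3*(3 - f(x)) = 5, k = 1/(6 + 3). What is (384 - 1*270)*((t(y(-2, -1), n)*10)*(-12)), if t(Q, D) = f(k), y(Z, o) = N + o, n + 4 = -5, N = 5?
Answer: -18240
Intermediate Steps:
n = -9 (n = -4 - 5 = -9)
y(Z, o) = 5 + o
k = ⅑ (k = 1/9 = ⅑ ≈ 0.11111)
f(x) = 4/3 (f(x) = 3 - ⅓*5 = 3 - 5/3 = 4/3)
t(Q, D) = 4/3
(384 - 1*270)*((t(y(-2, -1), n)*10)*(-12)) = (384 - 1*270)*(((4/3)*10)*(-12)) = (384 - 270)*((40/3)*(-12)) = 114*(-160) = -18240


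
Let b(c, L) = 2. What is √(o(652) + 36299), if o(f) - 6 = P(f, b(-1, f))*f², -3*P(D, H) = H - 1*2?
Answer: √36305 ≈ 190.54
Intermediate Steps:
P(D, H) = ⅔ - H/3 (P(D, H) = -(H - 1*2)/3 = -(H - 2)/3 = -(-2 + H)/3 = ⅔ - H/3)
o(f) = 6 (o(f) = 6 + (⅔ - ⅓*2)*f² = 6 + (⅔ - ⅔)*f² = 6 + 0*f² = 6 + 0 = 6)
√(o(652) + 36299) = √(6 + 36299) = √36305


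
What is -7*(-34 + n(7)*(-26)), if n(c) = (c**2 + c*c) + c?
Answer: 19348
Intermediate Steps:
n(c) = c + 2*c**2 (n(c) = (c**2 + c**2) + c = 2*c**2 + c = c + 2*c**2)
-7*(-34 + n(7)*(-26)) = -7*(-34 + (7*(1 + 2*7))*(-26)) = -7*(-34 + (7*(1 + 14))*(-26)) = -7*(-34 + (7*15)*(-26)) = -7*(-34 + 105*(-26)) = -7*(-34 - 2730) = -7*(-2764) = 19348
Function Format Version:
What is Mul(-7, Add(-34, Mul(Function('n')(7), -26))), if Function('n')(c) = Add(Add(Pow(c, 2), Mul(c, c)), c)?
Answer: 19348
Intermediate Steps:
Function('n')(c) = Add(c, Mul(2, Pow(c, 2))) (Function('n')(c) = Add(Add(Pow(c, 2), Pow(c, 2)), c) = Add(Mul(2, Pow(c, 2)), c) = Add(c, Mul(2, Pow(c, 2))))
Mul(-7, Add(-34, Mul(Function('n')(7), -26))) = Mul(-7, Add(-34, Mul(Mul(7, Add(1, Mul(2, 7))), -26))) = Mul(-7, Add(-34, Mul(Mul(7, Add(1, 14)), -26))) = Mul(-7, Add(-34, Mul(Mul(7, 15), -26))) = Mul(-7, Add(-34, Mul(105, -26))) = Mul(-7, Add(-34, -2730)) = Mul(-7, -2764) = 19348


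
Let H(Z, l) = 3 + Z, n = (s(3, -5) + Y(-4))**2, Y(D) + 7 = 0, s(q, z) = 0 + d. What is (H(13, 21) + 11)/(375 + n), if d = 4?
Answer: 9/128 ≈ 0.070313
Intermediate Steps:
s(q, z) = 4 (s(q, z) = 0 + 4 = 4)
Y(D) = -7 (Y(D) = -7 + 0 = -7)
n = 9 (n = (4 - 7)**2 = (-3)**2 = 9)
(H(13, 21) + 11)/(375 + n) = ((3 + 13) + 11)/(375 + 9) = (16 + 11)/384 = (1/384)*27 = 9/128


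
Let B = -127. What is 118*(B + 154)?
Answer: 3186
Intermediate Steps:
118*(B + 154) = 118*(-127 + 154) = 118*27 = 3186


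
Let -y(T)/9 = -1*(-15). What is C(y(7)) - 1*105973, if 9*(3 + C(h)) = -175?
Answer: -953959/9 ≈ -1.0600e+5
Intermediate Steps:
y(T) = -135 (y(T) = -(-9)*(-15) = -9*15 = -135)
C(h) = -202/9 (C(h) = -3 + (⅑)*(-175) = -3 - 175/9 = -202/9)
C(y(7)) - 1*105973 = -202/9 - 1*105973 = -202/9 - 105973 = -953959/9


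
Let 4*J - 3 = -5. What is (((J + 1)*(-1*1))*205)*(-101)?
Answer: 20705/2 ≈ 10353.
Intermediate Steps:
J = -½ (J = ¾ + (¼)*(-5) = ¾ - 5/4 = -½ ≈ -0.50000)
(((J + 1)*(-1*1))*205)*(-101) = (((-½ + 1)*(-1*1))*205)*(-101) = (((½)*(-1))*205)*(-101) = -½*205*(-101) = -205/2*(-101) = 20705/2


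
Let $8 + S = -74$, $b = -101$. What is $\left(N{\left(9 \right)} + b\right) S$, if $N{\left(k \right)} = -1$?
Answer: $8364$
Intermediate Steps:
$S = -82$ ($S = -8 - 74 = -82$)
$\left(N{\left(9 \right)} + b\right) S = \left(-1 - 101\right) \left(-82\right) = \left(-102\right) \left(-82\right) = 8364$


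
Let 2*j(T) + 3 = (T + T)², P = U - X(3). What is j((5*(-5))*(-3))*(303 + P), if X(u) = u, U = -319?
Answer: -427443/2 ≈ -2.1372e+5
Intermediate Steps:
P = -322 (P = -319 - 1*3 = -319 - 3 = -322)
j(T) = -3/2 + 2*T² (j(T) = -3/2 + (T + T)²/2 = -3/2 + (2*T)²/2 = -3/2 + (4*T²)/2 = -3/2 + 2*T²)
j((5*(-5))*(-3))*(303 + P) = (-3/2 + 2*((5*(-5))*(-3))²)*(303 - 322) = (-3/2 + 2*(-25*(-3))²)*(-19) = (-3/2 + 2*75²)*(-19) = (-3/2 + 2*5625)*(-19) = (-3/2 + 11250)*(-19) = (22497/2)*(-19) = -427443/2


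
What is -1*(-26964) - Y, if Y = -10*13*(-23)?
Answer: 23974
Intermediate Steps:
Y = 2990 (Y = -130*(-23) = 2990)
-1*(-26964) - Y = -1*(-26964) - 1*2990 = 26964 - 2990 = 23974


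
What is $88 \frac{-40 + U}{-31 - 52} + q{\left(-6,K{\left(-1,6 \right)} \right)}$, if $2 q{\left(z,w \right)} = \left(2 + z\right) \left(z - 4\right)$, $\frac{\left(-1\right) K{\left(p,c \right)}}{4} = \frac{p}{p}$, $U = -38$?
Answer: $\frac{8524}{83} \approx 102.7$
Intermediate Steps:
$K{\left(p,c \right)} = -4$ ($K{\left(p,c \right)} = - 4 \frac{p}{p} = \left(-4\right) 1 = -4$)
$q{\left(z,w \right)} = \frac{\left(-4 + z\right) \left(2 + z\right)}{2}$ ($q{\left(z,w \right)} = \frac{\left(2 + z\right) \left(z - 4\right)}{2} = \frac{\left(2 + z\right) \left(-4 + z\right)}{2} = \frac{\left(-4 + z\right) \left(2 + z\right)}{2}$)
$88 \frac{-40 + U}{-31 - 52} + q{\left(-6,K{\left(-1,6 \right)} \right)} = 88 \frac{-40 - 38}{-31 - 52} - \left(-2 - 18\right) = 88 \left(- \frac{78}{-83}\right) + \left(-4 + \frac{1}{2} \cdot 36 + 6\right) = 88 \left(\left(-78\right) \left(- \frac{1}{83}\right)\right) + \left(-4 + 18 + 6\right) = 88 \cdot \frac{78}{83} + 20 = \frac{6864}{83} + 20 = \frac{8524}{83}$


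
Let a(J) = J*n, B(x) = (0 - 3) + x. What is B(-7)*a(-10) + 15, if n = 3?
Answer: 315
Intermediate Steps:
B(x) = -3 + x
a(J) = 3*J (a(J) = J*3 = 3*J)
B(-7)*a(-10) + 15 = (-3 - 7)*(3*(-10)) + 15 = -10*(-30) + 15 = 300 + 15 = 315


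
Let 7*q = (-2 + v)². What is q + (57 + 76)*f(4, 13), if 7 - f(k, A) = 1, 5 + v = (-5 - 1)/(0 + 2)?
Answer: 5686/7 ≈ 812.29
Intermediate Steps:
v = -8 (v = -5 + (-5 - 1)/(0 + 2) = -5 - 6/2 = -5 - 6*½ = -5 - 3 = -8)
f(k, A) = 6 (f(k, A) = 7 - 1*1 = 7 - 1 = 6)
q = 100/7 (q = (-2 - 8)²/7 = (⅐)*(-10)² = (⅐)*100 = 100/7 ≈ 14.286)
q + (57 + 76)*f(4, 13) = 100/7 + (57 + 76)*6 = 100/7 + 133*6 = 100/7 + 798 = 5686/7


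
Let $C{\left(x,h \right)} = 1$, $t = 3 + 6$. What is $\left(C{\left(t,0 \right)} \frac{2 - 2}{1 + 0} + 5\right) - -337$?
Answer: $342$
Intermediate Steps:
$t = 9$
$\left(C{\left(t,0 \right)} \frac{2 - 2}{1 + 0} + 5\right) - -337 = \left(1 \frac{2 - 2}{1 + 0} + 5\right) - -337 = \left(1 \cdot \frac{0}{1} + 5\right) + 337 = \left(1 \cdot 0 \cdot 1 + 5\right) + 337 = \left(1 \cdot 0 + 5\right) + 337 = \left(0 + 5\right) + 337 = 5 + 337 = 342$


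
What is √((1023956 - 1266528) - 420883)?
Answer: I*√663455 ≈ 814.53*I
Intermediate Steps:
√((1023956 - 1266528) - 420883) = √(-242572 - 420883) = √(-663455) = I*√663455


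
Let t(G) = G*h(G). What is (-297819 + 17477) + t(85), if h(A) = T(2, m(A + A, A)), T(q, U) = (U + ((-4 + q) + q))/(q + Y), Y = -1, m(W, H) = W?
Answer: -265892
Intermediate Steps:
T(q, U) = (-4 + U + 2*q)/(-1 + q) (T(q, U) = (U + ((-4 + q) + q))/(q - 1) = (U + (-4 + 2*q))/(-1 + q) = (-4 + U + 2*q)/(-1 + q))
h(A) = 2*A (h(A) = (-4 + (A + A) + 2*2)/(-1 + 2) = (-4 + 2*A + 4)/1 = 1*(2*A) = 2*A)
t(G) = 2*G**2 (t(G) = G*(2*G) = 2*G**2)
(-297819 + 17477) + t(85) = (-297819 + 17477) + 2*85**2 = -280342 + 2*7225 = -280342 + 14450 = -265892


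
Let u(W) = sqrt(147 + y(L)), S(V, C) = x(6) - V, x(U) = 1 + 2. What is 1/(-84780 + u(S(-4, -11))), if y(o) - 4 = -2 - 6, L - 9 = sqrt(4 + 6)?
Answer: -84780/7187648257 - sqrt(143)/7187648257 ≈ -1.1797e-5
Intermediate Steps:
L = 9 + sqrt(10) (L = 9 + sqrt(4 + 6) = 9 + sqrt(10) ≈ 12.162)
x(U) = 3
y(o) = -4 (y(o) = 4 + (-2 - 6) = 4 - 8 = -4)
S(V, C) = 3 - V
u(W) = sqrt(143) (u(W) = sqrt(147 - 4) = sqrt(143))
1/(-84780 + u(S(-4, -11))) = 1/(-84780 + sqrt(143))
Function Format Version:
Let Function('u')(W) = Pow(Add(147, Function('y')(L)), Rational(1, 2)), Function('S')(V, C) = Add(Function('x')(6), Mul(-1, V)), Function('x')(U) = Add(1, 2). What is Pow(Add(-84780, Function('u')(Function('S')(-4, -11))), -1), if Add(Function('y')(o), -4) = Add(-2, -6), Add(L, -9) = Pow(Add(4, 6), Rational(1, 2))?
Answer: Add(Rational(-84780, 7187648257), Mul(Rational(-1, 7187648257), Pow(143, Rational(1, 2)))) ≈ -1.1797e-5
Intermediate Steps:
L = Add(9, Pow(10, Rational(1, 2))) (L = Add(9, Pow(Add(4, 6), Rational(1, 2))) = Add(9, Pow(10, Rational(1, 2))) ≈ 12.162)
Function('x')(U) = 3
Function('y')(o) = -4 (Function('y')(o) = Add(4, Add(-2, -6)) = Add(4, -8) = -4)
Function('S')(V, C) = Add(3, Mul(-1, V))
Function('u')(W) = Pow(143, Rational(1, 2)) (Function('u')(W) = Pow(Add(147, -4), Rational(1, 2)) = Pow(143, Rational(1, 2)))
Pow(Add(-84780, Function('u')(Function('S')(-4, -11))), -1) = Pow(Add(-84780, Pow(143, Rational(1, 2))), -1)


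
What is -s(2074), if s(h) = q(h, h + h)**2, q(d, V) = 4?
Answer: -16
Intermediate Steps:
s(h) = 16 (s(h) = 4**2 = 16)
-s(2074) = -1*16 = -16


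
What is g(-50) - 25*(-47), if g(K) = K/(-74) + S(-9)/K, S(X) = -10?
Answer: 217537/185 ≈ 1175.9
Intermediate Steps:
g(K) = -10/K - K/74 (g(K) = K/(-74) - 10/K = K*(-1/74) - 10/K = -K/74 - 10/K = -10/K - K/74)
g(-50) - 25*(-47) = (-10/(-50) - 1/74*(-50)) - 25*(-47) = (-10*(-1/50) + 25/37) + 1175 = (⅕ + 25/37) + 1175 = 162/185 + 1175 = 217537/185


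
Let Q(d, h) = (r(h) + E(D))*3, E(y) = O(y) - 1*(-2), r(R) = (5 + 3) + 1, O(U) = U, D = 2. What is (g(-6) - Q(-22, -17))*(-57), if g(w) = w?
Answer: 2565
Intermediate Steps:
r(R) = 9 (r(R) = 8 + 1 = 9)
E(y) = 2 + y (E(y) = y - 1*(-2) = y + 2 = 2 + y)
Q(d, h) = 39 (Q(d, h) = (9 + (2 + 2))*3 = (9 + 4)*3 = 13*3 = 39)
(g(-6) - Q(-22, -17))*(-57) = (-6 - 1*39)*(-57) = (-6 - 39)*(-57) = -45*(-57) = 2565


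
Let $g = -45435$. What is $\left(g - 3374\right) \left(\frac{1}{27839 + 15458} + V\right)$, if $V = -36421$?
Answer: $\frac{76967890037124}{43297} \approx 1.7777 \cdot 10^{9}$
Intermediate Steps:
$\left(g - 3374\right) \left(\frac{1}{27839 + 15458} + V\right) = \left(-45435 - 3374\right) \left(\frac{1}{27839 + 15458} - 36421\right) = - 48809 \left(\frac{1}{43297} - 36421\right) = \left(-48809\right) \left(- \frac{1576920036}{43297}\right) = \frac{76967890037124}{43297}$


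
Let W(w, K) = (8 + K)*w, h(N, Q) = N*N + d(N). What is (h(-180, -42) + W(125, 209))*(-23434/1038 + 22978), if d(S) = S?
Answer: 707028318425/519 ≈ 1.3623e+9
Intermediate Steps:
h(N, Q) = N + N² (h(N, Q) = N*N + N = N² + N = N + N²)
W(w, K) = w*(8 + K)
(h(-180, -42) + W(125, 209))*(-23434/1038 + 22978) = (-180*(1 - 180) + 125*(8 + 209))*(-23434/1038 + 22978) = (-180*(-179) + 125*217)*(-23434*1/1038 + 22978) = (32220 + 27125)*(-11717/519 + 22978) = 59345*(11913865/519) = 707028318425/519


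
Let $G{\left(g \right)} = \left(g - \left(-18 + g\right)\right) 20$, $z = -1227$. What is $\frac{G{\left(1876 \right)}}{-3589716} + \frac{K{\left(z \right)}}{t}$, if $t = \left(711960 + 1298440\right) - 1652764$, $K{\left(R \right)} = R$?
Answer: $- \frac{125925847}{35661435316} \approx -0.0035312$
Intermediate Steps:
$t = 357636$ ($t = 2010400 - 1652764 = 357636$)
$G{\left(g \right)} = 360$ ($G{\left(g \right)} = 18 \cdot 20 = 360$)
$\frac{G{\left(1876 \right)}}{-3589716} + \frac{K{\left(z \right)}}{t} = \frac{360}{-3589716} - \frac{1227}{357636} = 360 \left(- \frac{1}{3589716}\right) - \frac{409}{119212} = - \frac{30}{299143} - \frac{409}{119212} = - \frac{125925847}{35661435316}$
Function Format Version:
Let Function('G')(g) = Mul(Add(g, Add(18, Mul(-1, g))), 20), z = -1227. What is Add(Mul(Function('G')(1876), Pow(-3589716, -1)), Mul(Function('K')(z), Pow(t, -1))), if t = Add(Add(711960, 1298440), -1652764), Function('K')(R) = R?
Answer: Rational(-125925847, 35661435316) ≈ -0.0035312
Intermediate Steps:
t = 357636 (t = Add(2010400, -1652764) = 357636)
Function('G')(g) = 360 (Function('G')(g) = Mul(18, 20) = 360)
Add(Mul(Function('G')(1876), Pow(-3589716, -1)), Mul(Function('K')(z), Pow(t, -1))) = Add(Mul(360, Pow(-3589716, -1)), Mul(-1227, Pow(357636, -1))) = Add(Mul(360, Rational(-1, 3589716)), Mul(-1227, Rational(1, 357636))) = Add(Rational(-30, 299143), Rational(-409, 119212)) = Rational(-125925847, 35661435316)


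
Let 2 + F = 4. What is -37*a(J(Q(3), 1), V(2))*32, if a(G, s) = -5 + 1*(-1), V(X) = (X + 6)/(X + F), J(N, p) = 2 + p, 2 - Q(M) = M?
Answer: 7104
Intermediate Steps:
F = 2 (F = -2 + 4 = 2)
Q(M) = 2 - M
V(X) = (6 + X)/(2 + X) (V(X) = (X + 6)/(X + 2) = (6 + X)/(2 + X))
a(G, s) = -6 (a(G, s) = -5 - 1 = -6)
-37*a(J(Q(3), 1), V(2))*32 = -37*(-6)*32 = 222*32 = 7104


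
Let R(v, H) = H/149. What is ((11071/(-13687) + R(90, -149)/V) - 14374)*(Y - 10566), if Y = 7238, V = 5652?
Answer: 925200440781760/19339731 ≈ 4.7839e+7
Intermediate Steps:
R(v, H) = H/149 (R(v, H) = H*(1/149) = H/149)
((11071/(-13687) + R(90, -149)/V) - 14374)*(Y - 10566) = ((11071/(-13687) + ((1/149)*(-149))/5652) - 14374)*(7238 - 10566) = ((11071*(-1/13687) - 1*1/5652) - 14374)*(-3328) = ((-11071/13687 - 1/5652) - 14374)*(-3328) = (-62586979/77358924 - 14374)*(-3328) = -1112019760555/77358924*(-3328) = 925200440781760/19339731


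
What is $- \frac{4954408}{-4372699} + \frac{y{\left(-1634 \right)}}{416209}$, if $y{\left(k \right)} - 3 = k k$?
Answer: $\frac{13736996248613}{1819956678091} \approx 7.548$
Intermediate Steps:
$y{\left(k \right)} = 3 + k^{2}$ ($y{\left(k \right)} = 3 + k k = 3 + k^{2}$)
$- \frac{4954408}{-4372699} + \frac{y{\left(-1634 \right)}}{416209} = - \frac{4954408}{-4372699} + \frac{3 + \left(-1634\right)^{2}}{416209} = \left(-4954408\right) \left(- \frac{1}{4372699}\right) + \left(3 + 2669956\right) \frac{1}{416209} = \frac{4954408}{4372699} + 2669959 \cdot \frac{1}{416209} = \frac{4954408}{4372699} + \frac{2669959}{416209} = \frac{13736996248613}{1819956678091}$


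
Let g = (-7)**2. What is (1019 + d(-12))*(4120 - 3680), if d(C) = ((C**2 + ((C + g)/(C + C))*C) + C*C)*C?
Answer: -1169960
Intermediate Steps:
g = 49
d(C) = C*(49/2 + C/2 + 2*C**2) (d(C) = ((C**2 + ((C + 49)/(C + C))*C) + C*C)*C = ((C**2 + ((49 + C)/((2*C)))*C) + C**2)*C = ((C**2 + ((49 + C)*(1/(2*C)))*C) + C**2)*C = ((C**2 + ((49 + C)/(2*C))*C) + C**2)*C = ((C**2 + (49/2 + C/2)) + C**2)*C = ((49/2 + C**2 + C/2) + C**2)*C = (49/2 + C/2 + 2*C**2)*C = C*(49/2 + C/2 + 2*C**2))
(1019 + d(-12))*(4120 - 3680) = (1019 + (1/2)*(-12)*(49 - 12 + 4*(-12)**2))*(4120 - 3680) = (1019 + (1/2)*(-12)*(49 - 12 + 4*144))*440 = (1019 + (1/2)*(-12)*(49 - 12 + 576))*440 = (1019 + (1/2)*(-12)*613)*440 = (1019 - 3678)*440 = -2659*440 = -1169960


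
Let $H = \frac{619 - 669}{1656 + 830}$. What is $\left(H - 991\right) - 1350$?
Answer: $- \frac{2909888}{1243} \approx -2341.0$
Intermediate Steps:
$H = - \frac{25}{1243}$ ($H = - \frac{50}{2486} = \left(-50\right) \frac{1}{2486} = - \frac{25}{1243} \approx -0.020113$)
$\left(H - 991\right) - 1350 = \left(- \frac{25}{1243} - 991\right) - 1350 = - \frac{1231838}{1243} - 1350 = - \frac{2909888}{1243}$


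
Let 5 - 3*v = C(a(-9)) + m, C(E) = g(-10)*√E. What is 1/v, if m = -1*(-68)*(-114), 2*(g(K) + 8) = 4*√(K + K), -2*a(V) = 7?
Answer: 3/(7757 + 2*√70 + 4*I*√14) ≈ 0.00038591 - 7.4299e-7*I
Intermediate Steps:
a(V) = -7/2 (a(V) = -½*7 = -7/2)
g(K) = -8 + 2*√2*√K (g(K) = -8 + (4*√(K + K))/2 = -8 + (4*√(2*K))/2 = -8 + (4*(√2*√K))/2 = -8 + (4*√2*√K)/2 = -8 + 2*√2*√K)
m = -7752 (m = 68*(-114) = -7752)
C(E) = √E*(-8 + 4*I*√5) (C(E) = (-8 + 2*√2*√(-10))*√E = (-8 + 2*√2*(I*√10))*√E = (-8 + 4*I*√5)*√E = √E*(-8 + 4*I*√5))
v = 7757/3 - 2*I*√14*(-2 + I*√5)/3 (v = 5/3 - (4*√(-7/2)*(-2 + I*√5) - 7752)/3 = 5/3 - (4*(I*√14/2)*(-2 + I*√5) - 7752)/3 = 5/3 - (2*I*√14*(-2 + I*√5) - 7752)/3 = 5/3 - (-7752 + 2*I*√14*(-2 + I*√5))/3 = 5/3 + (2584 - 2*I*√14*(-2 + I*√5)/3) = 7757/3 - 2*I*√14*(-2 + I*√5)/3 ≈ 2591.2 + 4.9889*I)
1/v = 1/(7757/3 + 2*√70/3 + 4*I*√14/3)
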